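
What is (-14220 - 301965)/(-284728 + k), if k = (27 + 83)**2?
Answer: 105395/90876 ≈ 1.1598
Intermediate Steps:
k = 12100 (k = 110**2 = 12100)
(-14220 - 301965)/(-284728 + k) = (-14220 - 301965)/(-284728 + 12100) = -316185/(-272628) = -316185*(-1/272628) = 105395/90876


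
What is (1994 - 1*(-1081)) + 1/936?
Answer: 2878201/936 ≈ 3075.0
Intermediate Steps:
(1994 - 1*(-1081)) + 1/936 = (1994 + 1081) + 1/936 = 3075 + 1/936 = 2878201/936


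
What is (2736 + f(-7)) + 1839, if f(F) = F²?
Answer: 4624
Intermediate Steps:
(2736 + f(-7)) + 1839 = (2736 + (-7)²) + 1839 = (2736 + 49) + 1839 = 2785 + 1839 = 4624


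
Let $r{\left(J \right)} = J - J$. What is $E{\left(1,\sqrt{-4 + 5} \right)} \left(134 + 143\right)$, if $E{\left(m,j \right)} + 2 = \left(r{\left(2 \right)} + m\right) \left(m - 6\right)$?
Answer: $-1939$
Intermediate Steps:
$r{\left(J \right)} = 0$
$E{\left(m,j \right)} = -2 + m \left(-6 + m\right)$ ($E{\left(m,j \right)} = -2 + \left(0 + m\right) \left(m - 6\right) = -2 + m \left(-6 + m\right)$)
$E{\left(1,\sqrt{-4 + 5} \right)} \left(134 + 143\right) = \left(-2 + 1^{2} - 6\right) \left(134 + 143\right) = \left(-2 + 1 - 6\right) 277 = \left(-7\right) 277 = -1939$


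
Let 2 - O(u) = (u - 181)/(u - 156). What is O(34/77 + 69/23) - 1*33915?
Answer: -398389683/11747 ≈ -33914.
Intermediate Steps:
O(u) = 2 - (-181 + u)/(-156 + u) (O(u) = 2 - (u - 181)/(u - 156) = 2 - (-181 + u)/(-156 + u))
O(34/77 + 69/23) - 1*33915 = (-131 + (34/77 + 69/23))/(-156 + (34/77 + 69/23)) - 1*33915 = (-131 + (34*(1/77) + 69*(1/23)))/(-156 + (34*(1/77) + 69*(1/23))) - 33915 = (-131 + (34/77 + 3))/(-156 + (34/77 + 3)) - 33915 = (-131 + 265/77)/(-156 + 265/77) - 33915 = -9822/77/(-11747/77) - 33915 = -77/11747*(-9822/77) - 33915 = 9822/11747 - 33915 = -398389683/11747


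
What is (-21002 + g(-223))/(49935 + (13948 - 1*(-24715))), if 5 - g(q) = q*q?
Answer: -35363/44299 ≈ -0.79828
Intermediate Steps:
g(q) = 5 - q**2 (g(q) = 5 - q*q = 5 - q**2)
(-21002 + g(-223))/(49935 + (13948 - 1*(-24715))) = (-21002 + (5 - 1*(-223)**2))/(49935 + (13948 - 1*(-24715))) = (-21002 + (5 - 1*49729))/(49935 + (13948 + 24715)) = (-21002 + (5 - 49729))/(49935 + 38663) = (-21002 - 49724)/88598 = -70726*1/88598 = -35363/44299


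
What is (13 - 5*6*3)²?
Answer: 5929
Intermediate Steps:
(13 - 5*6*3)² = (13 - 30*3)² = (13 - 90)² = (-77)² = 5929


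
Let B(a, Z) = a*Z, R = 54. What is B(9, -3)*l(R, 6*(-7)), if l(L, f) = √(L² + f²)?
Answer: -162*√130 ≈ -1847.1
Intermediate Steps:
B(a, Z) = Z*a
B(9, -3)*l(R, 6*(-7)) = (-3*9)*√(54² + (6*(-7))²) = -27*√(2916 + (-42)²) = -27*√(2916 + 1764) = -162*√130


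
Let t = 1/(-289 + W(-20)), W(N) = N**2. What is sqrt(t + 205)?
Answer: 2*sqrt(631479)/111 ≈ 14.318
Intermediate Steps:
t = 1/111 (t = 1/(-289 + (-20)**2) = 1/(-289 + 400) = 1/111 ≈ 0.0090090)
sqrt(t + 205) = sqrt(1/111 + 205) = sqrt(22756/111) = 2*sqrt(631479)/111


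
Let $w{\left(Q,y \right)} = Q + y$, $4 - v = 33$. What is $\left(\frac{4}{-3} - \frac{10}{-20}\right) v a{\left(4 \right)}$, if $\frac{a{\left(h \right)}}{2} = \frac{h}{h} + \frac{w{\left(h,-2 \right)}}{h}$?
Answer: $\frac{145}{2} \approx 72.5$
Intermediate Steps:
$v = -29$ ($v = 4 - 33 = -29$)
$a{\left(h \right)} = 2 + \frac{2 \left(-2 + h\right)}{h}$ ($a{\left(h \right)} = 2 \left(\frac{h}{h} + \frac{h - 2}{h}\right) = 2 \left(1 + \frac{-2 + h}{h}\right) = 2 + \frac{2 \left(-2 + h\right)}{h}$)
$\left(\frac{4}{-3} - \frac{10}{-20}\right) v a{\left(4 \right)} = \left(\frac{4}{-3} - \frac{10}{-20}\right) \left(-29\right) \left(4 - \frac{4}{4}\right) = \left(4 \left(- \frac{1}{3}\right) - - \frac{1}{2}\right) \left(-29\right) \left(4 - 1\right) = \left(- \frac{4}{3} + \frac{1}{2}\right) \left(-29\right) \left(4 - 1\right) = \left(- \frac{5}{6}\right) \left(-29\right) 3 = \frac{145}{6} \cdot 3 = \frac{145}{2}$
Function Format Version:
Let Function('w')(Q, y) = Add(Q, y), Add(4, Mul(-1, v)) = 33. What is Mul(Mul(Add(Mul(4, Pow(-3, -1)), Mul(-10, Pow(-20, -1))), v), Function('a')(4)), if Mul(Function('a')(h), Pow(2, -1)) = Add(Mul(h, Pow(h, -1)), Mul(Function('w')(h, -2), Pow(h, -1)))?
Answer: Rational(145, 2) ≈ 72.500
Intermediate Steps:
v = -29 (v = Add(4, Mul(-1, 33)) = Add(4, -33) = -29)
Function('a')(h) = Add(2, Mul(2, Pow(h, -1), Add(-2, h))) (Function('a')(h) = Mul(2, Add(Mul(h, Pow(h, -1)), Mul(Add(h, -2), Pow(h, -1)))) = Mul(2, Add(1, Mul(Add(-2, h), Pow(h, -1)))) = Mul(2, Add(1, Mul(Pow(h, -1), Add(-2, h)))) = Add(2, Mul(2, Pow(h, -1), Add(-2, h))))
Mul(Mul(Add(Mul(4, Pow(-3, -1)), Mul(-10, Pow(-20, -1))), v), Function('a')(4)) = Mul(Mul(Add(Mul(4, Pow(-3, -1)), Mul(-10, Pow(-20, -1))), -29), Add(4, Mul(-4, Pow(4, -1)))) = Mul(Mul(Add(Mul(4, Rational(-1, 3)), Mul(-10, Rational(-1, 20))), -29), Add(4, Mul(-4, Rational(1, 4)))) = Mul(Mul(Add(Rational(-4, 3), Rational(1, 2)), -29), Add(4, -1)) = Mul(Mul(Rational(-5, 6), -29), 3) = Mul(Rational(145, 6), 3) = Rational(145, 2)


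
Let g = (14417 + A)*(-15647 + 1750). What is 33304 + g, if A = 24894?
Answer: -546271663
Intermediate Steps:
g = -546304967 (g = (14417 + 24894)*(-15647 + 1750) = 39311*(-13897) = -546304967)
33304 + g = 33304 - 546304967 = -546271663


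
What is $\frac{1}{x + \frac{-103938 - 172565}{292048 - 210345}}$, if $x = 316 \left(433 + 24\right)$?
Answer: $\frac{81703}{11798617133} \approx 6.9248 \cdot 10^{-6}$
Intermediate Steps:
$x = 144412$ ($x = 316 \cdot 457 = 144412$)
$\frac{1}{x + \frac{-103938 - 172565}{292048 - 210345}} = \frac{1}{144412 + \frac{-103938 - 172565}{292048 - 210345}} = \frac{1}{144412 - \frac{276503}{81703}} = \frac{1}{\frac{11798617133}{81703}} = \frac{81703}{11798617133}$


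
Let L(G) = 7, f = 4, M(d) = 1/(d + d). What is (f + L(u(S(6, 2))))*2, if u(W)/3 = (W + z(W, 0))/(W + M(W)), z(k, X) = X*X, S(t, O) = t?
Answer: 22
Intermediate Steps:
M(d) = 1/(2*d)
z(k, X) = X**2
u(W) = 3*W/(W + 1/(2*W)) (u(W) = 3*((W + 0**2)/(W + 1/(2*W))) = 3*((W + 0)/(W + 1/(2*W))) = 3*(W/(W + 1/(2*W))) = 3*W/(W + 1/(2*W)))
(f + L(u(S(6, 2))))*2 = (4 + 7)*2 = 11*2 = 22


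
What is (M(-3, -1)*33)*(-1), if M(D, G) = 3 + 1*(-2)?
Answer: -33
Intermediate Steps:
M(D, G) = 1 (M(D, G) = 3 - 2 = 1)
(M(-3, -1)*33)*(-1) = (1*33)*(-1) = 33*(-1) = -33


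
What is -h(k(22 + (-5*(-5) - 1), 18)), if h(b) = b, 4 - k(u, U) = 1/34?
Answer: -135/34 ≈ -3.9706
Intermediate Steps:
k(u, U) = 135/34 (k(u, U) = 4 - 1/34 = 135/34)
-h(k(22 + (-5*(-5) - 1), 18)) = -1*135/34 = -135/34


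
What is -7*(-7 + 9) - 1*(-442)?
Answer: 428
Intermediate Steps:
-7*(-7 + 9) - 1*(-442) = -7*2 + 442 = -14 + 442 = 428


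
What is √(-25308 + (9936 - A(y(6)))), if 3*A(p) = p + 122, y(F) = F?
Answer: 2*I*√34683/3 ≈ 124.16*I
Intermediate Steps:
A(p) = 122/3 + p/3 (A(p) = (p + 122)/3 = (122 + p)/3 = 122/3 + p/3)
√(-25308 + (9936 - A(y(6)))) = √(-25308 + (9936 - (122/3 + (⅓)*6))) = √(-25308 + (9936 - (122/3 + 2))) = √(-25308 + (9936 - 1*128/3)) = √(-25308 + (9936 - 128/3)) = √(-25308 + 29680/3) = √(-46244/3) = 2*I*√34683/3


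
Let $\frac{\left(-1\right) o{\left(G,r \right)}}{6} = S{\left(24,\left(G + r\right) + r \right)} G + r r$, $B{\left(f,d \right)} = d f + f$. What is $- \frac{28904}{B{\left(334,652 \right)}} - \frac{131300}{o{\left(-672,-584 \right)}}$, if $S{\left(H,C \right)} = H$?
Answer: $- \frac{3464190109}{53150584992} \approx -0.065177$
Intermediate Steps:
$B{\left(f,d \right)} = f + d f$
$o{\left(G,r \right)} = - 144 G - 6 r^{2}$ ($o{\left(G,r \right)} = - 6 \left(24 G + r r\right) = - 6 \left(24 G + r^{2}\right) = - 6 \left(r^{2} + 24 G\right) = - 144 G - 6 r^{2}$)
$- \frac{28904}{B{\left(334,652 \right)}} - \frac{131300}{o{\left(-672,-584 \right)}} = - \frac{28904}{334 \left(1 + 652\right)} - \frac{131300}{\left(-144\right) \left(-672\right) - 6 \left(-584\right)^{2}} = - \frac{28904}{334 \cdot 653} - \frac{131300}{96768 - 2046336} = - \frac{28904}{218102} - \frac{131300}{96768 - 2046336} = \left(-28904\right) \frac{1}{218102} - \frac{131300}{-1949568} = - \frac{14452}{109051} - - \frac{32825}{487392} = - \frac{14452}{109051} + \frac{32825}{487392} = - \frac{3464190109}{53150584992}$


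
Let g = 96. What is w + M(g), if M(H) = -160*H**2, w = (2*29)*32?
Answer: -1472704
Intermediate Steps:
w = 1856 (w = 58*32 = 1856)
w + M(g) = 1856 - 160*96**2 = 1856 - 160*9216 = 1856 - 1474560 = -1472704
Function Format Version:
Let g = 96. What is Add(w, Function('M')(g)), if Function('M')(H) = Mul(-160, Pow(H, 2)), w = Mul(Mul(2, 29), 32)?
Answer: -1472704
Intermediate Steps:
w = 1856 (w = Mul(58, 32) = 1856)
Add(w, Function('M')(g)) = Add(1856, Mul(-160, Pow(96, 2))) = Add(1856, Mul(-160, 9216)) = Add(1856, -1474560) = -1472704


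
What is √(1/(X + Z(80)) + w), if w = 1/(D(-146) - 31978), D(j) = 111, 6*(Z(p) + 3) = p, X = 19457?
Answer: √69230929968266/1861096534 ≈ 0.0044708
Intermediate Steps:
Z(p) = -3 + p/6
w = -1/31867 (w = 1/(111 - 31978) = 1/(-31867) = -1/31867 ≈ -3.1380e-5)
√(1/(X + Z(80)) + w) = √(1/(19457 + (-3 + (⅙)*80)) - 1/31867) = √(1/(19457 + (-3 + 40/3)) - 1/31867) = √(1/(19457 + 31/3) - 1/31867) = √(1/(58402/3) - 1/31867) = √(3/58402 - 1/31867) = √(37199/1861096534) = √69230929968266/1861096534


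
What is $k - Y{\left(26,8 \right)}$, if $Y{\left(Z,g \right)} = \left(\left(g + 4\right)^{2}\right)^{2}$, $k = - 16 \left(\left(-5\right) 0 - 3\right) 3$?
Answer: $-20592$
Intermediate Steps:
$k = 144$ ($k = - 16 \left(0 - 3\right) 3 = \left(-16\right) \left(-3\right) 3 = 48 \cdot 3 = 144$)
$Y{\left(Z,g \right)} = \left(4 + g\right)^{4}$ ($Y{\left(Z,g \right)} = \left(\left(4 + g\right)^{2}\right)^{2} = \left(4 + g\right)^{4}$)
$k - Y{\left(26,8 \right)} = 144 - \left(4 + 8\right)^{4} = 144 - 12^{4} = 144 - 20736 = -20592$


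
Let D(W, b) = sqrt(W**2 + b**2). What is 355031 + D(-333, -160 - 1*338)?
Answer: 355031 + 3*sqrt(39877) ≈ 3.5563e+5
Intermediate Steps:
355031 + D(-333, -160 - 1*338) = 355031 + sqrt((-333)**2 + (-160 - 1*338)**2) = 355031 + sqrt(110889 + (-160 - 338)**2) = 355031 + sqrt(110889 + (-498)**2) = 355031 + sqrt(110889 + 248004) = 355031 + sqrt(358893) = 355031 + 3*sqrt(39877)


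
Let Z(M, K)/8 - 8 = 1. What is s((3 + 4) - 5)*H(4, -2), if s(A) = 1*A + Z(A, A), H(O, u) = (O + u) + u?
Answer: 0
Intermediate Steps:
Z(M, K) = 72 (Z(M, K) = 64 + 8*1 = 64 + 8 = 72)
H(O, u) = O + 2*u
s(A) = 72 + A (s(A) = 1*A + 72 = A + 72 = 72 + A)
s((3 + 4) - 5)*H(4, -2) = (72 + ((3 + 4) - 5))*(4 + 2*(-2)) = (72 + (7 - 5))*(4 - 4) = (72 + 2)*0 = 74*0 = 0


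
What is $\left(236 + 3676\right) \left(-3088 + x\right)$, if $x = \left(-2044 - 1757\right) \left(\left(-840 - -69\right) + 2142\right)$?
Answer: $-20398181208$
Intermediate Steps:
$x = -5211171$ ($x = - 3801 \left(\left(-840 + 69\right) + 2142\right) = - 3801 \left(-771 + 2142\right) = \left(-3801\right) 1371 = -5211171$)
$\left(236 + 3676\right) \left(-3088 + x\right) = \left(236 + 3676\right) \left(-3088 - 5211171\right) = 3912 \left(-5214259\right) = -20398181208$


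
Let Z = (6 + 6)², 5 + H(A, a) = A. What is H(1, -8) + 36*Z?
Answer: 5180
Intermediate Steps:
H(A, a) = -5 + A
Z = 144 (Z = 12² = 144)
H(1, -8) + 36*Z = (-5 + 1) + 36*144 = -4 + 5184 = 5180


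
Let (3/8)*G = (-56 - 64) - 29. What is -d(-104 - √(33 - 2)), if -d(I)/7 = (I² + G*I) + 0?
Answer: 1095563/3 + 12712*√31/3 ≈ 3.8878e+5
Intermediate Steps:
G = -1192/3 (G = 8*((-56 - 64) - 29)/3 = 8*(-120 - 29)/3 = (8/3)*(-149) = -1192/3 ≈ -397.33)
d(I) = -7*I² + 8344*I/3 (d(I) = -7*((I² - 1192*I/3) + 0) = -7*(I² - 1192*I/3) = -7*I² + 8344*I/3)
-d(-104 - √(33 - 2)) = -7*(-104 - √(33 - 2))*(1192 - 3*(-104 - √(33 - 2)))/3 = -7*(-104 - √31)*(1192 - 3*(-104 - √31))/3 = -7*(-104 - √31)*(1192 + (312 + 3*√31))/3 = -7*(-104 - √31)*(1504 + 3*√31)/3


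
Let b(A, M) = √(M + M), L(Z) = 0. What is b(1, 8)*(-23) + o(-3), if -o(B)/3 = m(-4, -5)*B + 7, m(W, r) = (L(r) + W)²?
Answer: 31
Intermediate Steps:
b(A, M) = √2*√M (b(A, M) = √(2*M) = √2*√M)
m(W, r) = W² (m(W, r) = (0 + W)² = W²)
o(B) = -21 - 48*B (o(B) = -3*((-4)²*B + 7) = -3*(16*B + 7) = -3*(7 + 16*B) = -21 - 48*B)
b(1, 8)*(-23) + o(-3) = (√2*√8)*(-23) + (-21 - 48*(-3)) = (√2*(2*√2))*(-23) + (-21 + 144) = 4*(-23) + 123 = -92 + 123 = 31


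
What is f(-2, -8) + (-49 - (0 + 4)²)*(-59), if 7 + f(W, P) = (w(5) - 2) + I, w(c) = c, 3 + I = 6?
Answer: 3834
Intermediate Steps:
I = 3 (I = -3 + 6 = 3)
f(W, P) = -1 (f(W, P) = -7 + ((5 - 2) + 3) = -7 + (3 + 3) = -7 + 6 = -1)
f(-2, -8) + (-49 - (0 + 4)²)*(-59) = -1 + (-49 - (0 + 4)²)*(-59) = -1 + (-49 - 1*4²)*(-59) = -1 + (-49 - 1*16)*(-59) = -1 + (-49 - 16)*(-59) = -1 - 65*(-59) = -1 + 3835 = 3834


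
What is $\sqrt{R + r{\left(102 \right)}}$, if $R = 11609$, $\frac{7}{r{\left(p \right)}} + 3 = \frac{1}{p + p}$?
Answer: $\frac{\sqrt{4333010981}}{611} \approx 107.73$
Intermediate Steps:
$r{\left(p \right)} = \frac{7}{-3 + \frac{1}{2 p}}$ ($r{\left(p \right)} = \frac{7}{-3 + \frac{1}{p + p}} = \frac{7}{-3 + \frac{1}{2 p}}$)
$\sqrt{R + r{\left(102 \right)}} = \sqrt{11609 - \frac{1428}{-1 + 6 \cdot 102}} = \sqrt{11609 - \frac{1428}{-1 + 612}} = \sqrt{11609 - \frac{1428}{611}} = \sqrt{\frac{7091671}{611}} = \frac{\sqrt{4333010981}}{611}$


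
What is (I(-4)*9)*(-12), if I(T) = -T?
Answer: -432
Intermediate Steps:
(I(-4)*9)*(-12) = (-1*(-4)*9)*(-12) = (4*9)*(-12) = 36*(-12) = -432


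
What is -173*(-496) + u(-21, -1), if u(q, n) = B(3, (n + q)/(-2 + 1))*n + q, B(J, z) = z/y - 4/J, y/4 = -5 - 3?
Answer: 4117873/48 ≈ 85789.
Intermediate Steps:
y = -32 (y = 4*(-5 - 3) = 4*(-8) = -32)
B(J, z) = -4/J - z/32 (B(J, z) = z/(-32) - 4/J = z*(-1/32) - 4/J = -z/32 - 4/J = -4/J - z/32)
u(q, n) = q + n*(-4/3 + n/32 + q/32) (u(q, n) = (-4/3 - (n + q)/(32*(-2 + 1)))*n + q = (-4*⅓ - (n + q)/(32*(-1)))*n + q = (-4/3 - (n + q)*(-1)/32)*n + q = (-4/3 - (-n - q)/32)*n + q = (-4/3 + (n/32 + q/32))*n + q = (-4/3 + n/32 + q/32)*n + q = n*(-4/3 + n/32 + q/32) + q = q + n*(-4/3 + n/32 + q/32))
-173*(-496) + u(-21, -1) = -173*(-496) + (-21 + (1/96)*(-1)*(-128 + 3*(-1) + 3*(-21))) = 85808 + (-21 + (1/96)*(-1)*(-128 - 3 - 63)) = 85808 + (-21 + (1/96)*(-1)*(-194)) = 85808 + (-21 + 97/48) = 85808 - 911/48 = 4117873/48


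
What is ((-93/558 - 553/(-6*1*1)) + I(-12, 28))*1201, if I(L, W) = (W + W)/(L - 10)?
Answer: 1181784/11 ≈ 1.0743e+5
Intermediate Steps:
I(L, W) = 2*W/(-10 + L) (I(L, W) = (2*W)/(-10 + L) = 2*W/(-10 + L))
((-93/558 - 553/(-6*1*1)) + I(-12, 28))*1201 = ((-93/558 - 553/(-6*1*1)) + 2*28/(-10 - 12))*1201 = ((-93*1/558 - 553/((-6*1))) + 2*28/(-22))*1201 = ((-1/6 - 553/(-6)) + 2*28*(-1/22))*1201 = ((-1/6 - 553*(-1/6)) - 28/11)*1201 = ((-1/6 + 553/6) - 28/11)*1201 = (92 - 28/11)*1201 = (984/11)*1201 = 1181784/11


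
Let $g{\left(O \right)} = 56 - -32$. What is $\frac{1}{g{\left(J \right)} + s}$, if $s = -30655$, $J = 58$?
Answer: $- \frac{1}{30567} \approx -3.2715 \cdot 10^{-5}$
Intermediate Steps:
$g{\left(O \right)} = 88$ ($g{\left(O \right)} = 56 + 32 = 88$)
$\frac{1}{g{\left(J \right)} + s} = \frac{1}{88 - 30655} = \frac{1}{-30567} = - \frac{1}{30567}$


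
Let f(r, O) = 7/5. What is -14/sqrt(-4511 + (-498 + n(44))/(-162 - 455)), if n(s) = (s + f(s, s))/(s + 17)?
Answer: 7*I*sqrt(39930545711830)/212187718 ≈ 0.20846*I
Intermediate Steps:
f(r, O) = 7/5 (f(r, O) = 7*(1/5) = 7/5)
n(s) = (7/5 + s)/(17 + s) (n(s) = (s + 7/5)/(s + 17) = (7/5 + s)/(17 + s))
-14/sqrt(-4511 + (-498 + n(44))/(-162 - 455)) = -14/sqrt(-4511 + (-498 + (7/5 + 44)/(17 + 44))/(-162 - 455)) = -14/sqrt(-4511 + (-498 + (227/5)/61)/(-617)) = -14/sqrt(-4511 + (-498 + (1/61)*(227/5))*(-1/617)) = -14/sqrt(-4511 + (-498 + 227/305)*(-1/617)) = -14/sqrt(-4511 - 151663/305*(-1/617)) = -14/sqrt(-4511 + 151663/188185) = -14*(-I*sqrt(39930545711830)/424375436) = -(-7)*I*sqrt(39930545711830)/212187718 = 7*I*sqrt(39930545711830)/212187718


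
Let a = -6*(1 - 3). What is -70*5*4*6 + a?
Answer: -8388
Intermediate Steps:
a = 12 (a = -6*(-2) = 12)
-70*5*4*6 + a = -70*5*4*6 + 12 = -1400*6 + 12 = -70*120 + 12 = -8400 + 12 = -8388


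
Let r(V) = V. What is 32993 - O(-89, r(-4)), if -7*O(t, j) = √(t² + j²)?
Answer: 32993 + √7937/7 ≈ 33006.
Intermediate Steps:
O(t, j) = -√(j² + t²)/7 (O(t, j) = -√(t² + j²)/7 = -√(j² + t²)/7)
32993 - O(-89, r(-4)) = 32993 - (-1)*√((-4)² + (-89)²)/7 = 32993 - (-1)*√(16 + 7921)/7 = 32993 - (-1)*√7937/7 = 32993 + √7937/7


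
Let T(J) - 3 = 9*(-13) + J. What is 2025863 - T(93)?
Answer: 2025884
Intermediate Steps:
T(J) = -114 + J (T(J) = 3 + (9*(-13) + J) = 3 + (-117 + J) = -114 + J)
2025863 - T(93) = 2025863 - (-114 + 93) = 2025863 - 1*(-21) = 2025863 + 21 = 2025884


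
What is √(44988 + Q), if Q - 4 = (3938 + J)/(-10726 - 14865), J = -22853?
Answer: √29465712504517/25591 ≈ 212.11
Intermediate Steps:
Q = 121279/25591 (Q = 4 + (3938 - 22853)/(-10726 - 14865) = 4 - 18915/(-25591) = 4 - 18915*(-1/25591) = 4 + 18915/25591 = 121279/25591 ≈ 4.7391)
√(44988 + Q) = √(44988 + 121279/25591) = √(1151409187/25591) = √29465712504517/25591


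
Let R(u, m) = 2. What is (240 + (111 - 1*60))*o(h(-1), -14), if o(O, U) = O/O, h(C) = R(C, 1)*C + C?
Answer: 291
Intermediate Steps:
h(C) = 3*C (h(C) = 2*C + C = 3*C)
o(O, U) = 1
(240 + (111 - 1*60))*o(h(-1), -14) = (240 + (111 - 1*60))*1 = (240 + (111 - 60))*1 = (240 + 51)*1 = 291*1 = 291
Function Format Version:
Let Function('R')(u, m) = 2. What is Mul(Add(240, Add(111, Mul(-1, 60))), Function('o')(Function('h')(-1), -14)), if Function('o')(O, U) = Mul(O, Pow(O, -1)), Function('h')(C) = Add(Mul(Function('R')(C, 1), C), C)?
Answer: 291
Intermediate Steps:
Function('h')(C) = Mul(3, C) (Function('h')(C) = Add(Mul(2, C), C) = Mul(3, C))
Function('o')(O, U) = 1
Mul(Add(240, Add(111, Mul(-1, 60))), Function('o')(Function('h')(-1), -14)) = Mul(Add(240, Add(111, Mul(-1, 60))), 1) = Mul(Add(240, Add(111, -60)), 1) = Mul(Add(240, 51), 1) = Mul(291, 1) = 291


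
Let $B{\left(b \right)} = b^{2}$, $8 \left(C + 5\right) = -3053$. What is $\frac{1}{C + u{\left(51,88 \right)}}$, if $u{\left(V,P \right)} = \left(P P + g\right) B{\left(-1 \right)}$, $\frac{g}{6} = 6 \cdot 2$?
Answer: $\frac{8}{59435} \approx 0.0001346$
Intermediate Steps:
$C = - \frac{3093}{8}$ ($C = -5 + \frac{1}{8} \left(-3053\right) = -5 - \frac{3053}{8} = - \frac{3093}{8} \approx -386.63$)
$g = 72$ ($g = 6 \cdot 6 \cdot 2 = 6 \cdot 12 = 72$)
$u{\left(V,P \right)} = 72 + P^{2}$ ($u{\left(V,P \right)} = \left(P P + 72\right) \left(-1\right)^{2} = \left(P^{2} + 72\right) 1 = \left(72 + P^{2}\right) 1 = 72 + P^{2}$)
$\frac{1}{C + u{\left(51,88 \right)}} = \frac{1}{- \frac{3093}{8} + \left(72 + 88^{2}\right)} = \frac{1}{- \frac{3093}{8} + \left(72 + 7744\right)} = \frac{1}{- \frac{3093}{8} + 7816} = \frac{1}{\frac{59435}{8}} = \frac{8}{59435}$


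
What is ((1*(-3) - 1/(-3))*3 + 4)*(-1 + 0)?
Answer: 4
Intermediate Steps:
((1*(-3) - 1/(-3))*3 + 4)*(-1 + 0) = ((-3 - 1*(-⅓))*3 + 4)*(-1) = ((-3 + ⅓)*3 + 4)*(-1) = (-8/3*3 + 4)*(-1) = (-8 + 4)*(-1) = -4*(-1) = 4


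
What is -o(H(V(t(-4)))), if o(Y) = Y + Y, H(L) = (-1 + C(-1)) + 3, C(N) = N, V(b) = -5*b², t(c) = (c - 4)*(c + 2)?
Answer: -2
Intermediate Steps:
t(c) = (-4 + c)*(2 + c)
H(L) = 1 (H(L) = (-1 - 1) + 3 = -2 + 3 = 1)
o(Y) = 2*Y
-o(H(V(t(-4)))) = -2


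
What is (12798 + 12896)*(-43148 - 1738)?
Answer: -1153300884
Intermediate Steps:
(12798 + 12896)*(-43148 - 1738) = 25694*(-44886) = -1153300884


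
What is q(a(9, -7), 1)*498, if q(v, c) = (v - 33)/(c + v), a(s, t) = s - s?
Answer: -16434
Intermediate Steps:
a(s, t) = 0
q(v, c) = (-33 + v)/(c + v)
q(a(9, -7), 1)*498 = ((-33 + 0)/(1 + 0))*498 = (-33/1)*498 = (1*(-33))*498 = -33*498 = -16434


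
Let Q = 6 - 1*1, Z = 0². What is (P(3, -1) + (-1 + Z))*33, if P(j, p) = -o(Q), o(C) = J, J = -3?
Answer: 66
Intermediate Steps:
Z = 0
Q = 5 (Q = 6 - 1 = 5)
o(C) = -3
P(j, p) = 3 (P(j, p) = -1*(-3) = 3)
(P(3, -1) + (-1 + Z))*33 = (3 + (-1 + 0))*33 = (3 - 1)*33 = 2*33 = 66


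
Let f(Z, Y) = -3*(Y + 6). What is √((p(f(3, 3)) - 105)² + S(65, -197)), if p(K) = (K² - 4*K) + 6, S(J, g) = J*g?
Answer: √531839 ≈ 729.27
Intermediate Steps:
f(Z, Y) = -18 - 3*Y (f(Z, Y) = -3*(6 + Y) = -18 - 3*Y)
p(K) = 6 + K² - 4*K
√((p(f(3, 3)) - 105)² + S(65, -197)) = √(((6 + (-18 - 3*3)² - 4*(-18 - 3*3)) - 105)² + 65*(-197)) = √(((6 + (-18 - 9)² - 4*(-18 - 9)) - 105)² - 12805) = √(((6 + (-27)² - 4*(-27)) - 105)² - 12805) = √(((6 + 729 + 108) - 105)² - 12805) = √((843 - 105)² - 12805) = √(738² - 12805) = √(544644 - 12805) = √531839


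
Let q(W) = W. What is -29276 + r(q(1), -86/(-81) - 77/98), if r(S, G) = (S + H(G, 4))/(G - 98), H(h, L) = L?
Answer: -3244342714/110819 ≈ -29276.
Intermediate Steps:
r(S, G) = (4 + S)/(-98 + G) (r(S, G) = (S + 4)/(G - 98) = (4 + S)/(-98 + G))
-29276 + r(q(1), -86/(-81) - 77/98) = -29276 + (4 + 1)/(-98 + (-86/(-81) - 77/98)) = -29276 + 5/(-98 + (-86*(-1/81) - 77*1/98)) = -29276 + 5/(-98 + (86/81 - 11/14)) = -29276 + 5/(-98 + 313/1134) = -29276 + 5/(-110819/1134) = -29276 - 1134/110819*5 = -29276 - 5670/110819 = -3244342714/110819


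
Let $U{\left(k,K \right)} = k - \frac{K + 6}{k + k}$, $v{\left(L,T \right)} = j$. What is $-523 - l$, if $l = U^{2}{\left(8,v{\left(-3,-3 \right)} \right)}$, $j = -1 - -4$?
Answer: $- \frac{148049}{256} \approx -578.32$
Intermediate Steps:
$j = 3$ ($j = -1 + 4 = 3$)
$v{\left(L,T \right)} = 3$
$U{\left(k,K \right)} = k - \frac{6 + K}{2 k}$
$l = \frac{14161}{256}$ ($l = \left(\frac{-3 + 8^{2} - \frac{3}{2}}{8}\right)^{2} = \left(\frac{-3 + 64 - \frac{3}{2}}{8}\right)^{2} = \left(\frac{1}{8} \cdot \frac{119}{2}\right)^{2} = \left(\frac{119}{16}\right)^{2} = \frac{14161}{256} \approx 55.316$)
$-523 - l = -523 - \frac{14161}{256} = - \frac{148049}{256}$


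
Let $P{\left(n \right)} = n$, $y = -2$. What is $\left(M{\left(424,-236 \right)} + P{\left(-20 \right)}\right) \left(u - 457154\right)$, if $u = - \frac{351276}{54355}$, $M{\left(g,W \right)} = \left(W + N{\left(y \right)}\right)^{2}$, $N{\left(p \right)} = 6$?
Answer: $- \frac{262802568660896}{10871} \approx -2.4175 \cdot 10^{10}$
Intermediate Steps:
$M{\left(g,W \right)} = \left(6 + W\right)^{2}$ ($M{\left(g,W \right)} = \left(W + 6\right)^{2} = \left(6 + W\right)^{2}$)
$u = - \frac{351276}{54355}$ ($u = \left(-351276\right) \frac{1}{54355} = - \frac{351276}{54355} \approx -6.4626$)
$\left(M{\left(424,-236 \right)} + P{\left(-20 \right)}\right) \left(u - 457154\right) = \left(\left(6 - 236\right)^{2} - 20\right) \left(- \frac{351276}{54355} - 457154\right) = \left(\left(-230\right)^{2} - 20\right) \left(- \frac{24848956946}{54355}\right) = \left(52900 - 20\right) \left(- \frac{24848956946}{54355}\right) = 52880 \left(- \frac{24848956946}{54355}\right) = - \frac{262802568660896}{10871}$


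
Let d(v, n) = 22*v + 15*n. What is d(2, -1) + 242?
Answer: 271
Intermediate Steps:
d(v, n) = 15*n + 22*v
d(2, -1) + 242 = (15*(-1) + 22*2) + 242 = (-15 + 44) + 242 = 29 + 242 = 271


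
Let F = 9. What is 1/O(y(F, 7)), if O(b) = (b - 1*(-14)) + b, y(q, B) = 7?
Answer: 1/28 ≈ 0.035714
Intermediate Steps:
O(b) = 14 + 2*b (O(b) = (b + 14) + b = (14 + b) + b = 14 + 2*b)
1/O(y(F, 7)) = 1/(14 + 2*7) = 1/(14 + 14) = 1/28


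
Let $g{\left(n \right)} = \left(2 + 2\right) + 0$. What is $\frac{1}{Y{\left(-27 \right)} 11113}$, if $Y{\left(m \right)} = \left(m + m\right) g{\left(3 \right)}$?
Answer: $- \frac{1}{2400408} \approx -4.166 \cdot 10^{-7}$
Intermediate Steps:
$g{\left(n \right)} = 4$ ($g{\left(n \right)} = 4 + 0 = 4$)
$Y{\left(m \right)} = 8 m$ ($Y{\left(m \right)} = \left(m + m\right) 4 = 2 m 4 = 8 m$)
$\frac{1}{Y{\left(-27 \right)} 11113} = \frac{1}{8 \left(-27\right) 11113} = \frac{1}{\left(-216\right) 11113} = \frac{1}{-2400408} = - \frac{1}{2400408}$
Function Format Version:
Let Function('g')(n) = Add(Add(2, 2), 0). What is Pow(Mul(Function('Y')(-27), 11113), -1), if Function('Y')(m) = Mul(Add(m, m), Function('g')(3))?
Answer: Rational(-1, 2400408) ≈ -4.1660e-7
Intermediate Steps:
Function('g')(n) = 4 (Function('g')(n) = Add(4, 0) = 4)
Function('Y')(m) = Mul(8, m) (Function('Y')(m) = Mul(Add(m, m), 4) = Mul(Mul(2, m), 4) = Mul(8, m))
Pow(Mul(Function('Y')(-27), 11113), -1) = Pow(Mul(Mul(8, -27), 11113), -1) = Pow(Mul(-216, 11113), -1) = Pow(-2400408, -1) = Rational(-1, 2400408)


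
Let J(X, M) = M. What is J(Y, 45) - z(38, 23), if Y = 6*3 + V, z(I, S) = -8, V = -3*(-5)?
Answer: 53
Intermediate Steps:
V = 15
Y = 33 (Y = 6*3 + 15 = 18 + 15 = 33)
J(Y, 45) - z(38, 23) = 45 - 1*(-8) = 45 + 8 = 53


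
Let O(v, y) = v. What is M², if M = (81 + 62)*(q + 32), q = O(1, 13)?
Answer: 22268961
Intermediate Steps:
q = 1
M = 4719 (M = (81 + 62)*(1 + 32) = 143*33 = 4719)
M² = 4719² = 22268961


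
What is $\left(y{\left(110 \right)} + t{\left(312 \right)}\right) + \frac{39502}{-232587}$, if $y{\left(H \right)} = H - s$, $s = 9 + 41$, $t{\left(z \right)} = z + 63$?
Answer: $\frac{101135843}{232587} \approx 434.83$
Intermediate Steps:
$t{\left(z \right)} = 63 + z$
$s = 50$
$y{\left(H \right)} = -50 + H$ ($y{\left(H \right)} = H - 50 = -50 + H$)
$\left(y{\left(110 \right)} + t{\left(312 \right)}\right) + \frac{39502}{-232587} = \left(\left(-50 + 110\right) + \left(63 + 312\right)\right) + \frac{39502}{-232587} = \left(60 + 375\right) + 39502 \left(- \frac{1}{232587}\right) = 435 - \frac{39502}{232587} = \frac{101135843}{232587}$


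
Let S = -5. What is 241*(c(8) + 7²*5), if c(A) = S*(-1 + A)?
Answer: 50610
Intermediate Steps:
c(A) = 5 - 5*A (c(A) = -5*(-1 + A) = 5 - 5*A)
241*(c(8) + 7²*5) = 241*((5 - 5*8) + 7²*5) = 241*((5 - 40) + 49*5) = 241*(-35 + 245) = 241*210 = 50610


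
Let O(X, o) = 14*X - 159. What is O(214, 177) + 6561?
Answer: 9398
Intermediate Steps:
O(X, o) = -159 + 14*X
O(214, 177) + 6561 = (-159 + 14*214) + 6561 = (-159 + 2996) + 6561 = 2837 + 6561 = 9398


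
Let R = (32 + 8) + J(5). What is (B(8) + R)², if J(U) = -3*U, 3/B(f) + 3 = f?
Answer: 16384/25 ≈ 655.36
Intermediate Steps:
B(f) = 3/(-3 + f)
R = 25 (R = (32 + 8) - 3*5 = 40 - 15 = 25)
(B(8) + R)² = (3/(-3 + 8) + 25)² = (3/5 + 25)² = (3*(⅕) + 25)² = (⅗ + 25)² = (128/5)² = 16384/25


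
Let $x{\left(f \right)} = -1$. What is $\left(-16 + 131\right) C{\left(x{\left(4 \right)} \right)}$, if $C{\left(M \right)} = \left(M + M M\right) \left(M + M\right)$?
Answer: $0$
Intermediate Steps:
$C{\left(M \right)} = 2 M \left(M + M^{2}\right)$ ($C{\left(M \right)} = \left(M + M^{2}\right) 2 M = 2 M \left(M + M^{2}\right)$)
$\left(-16 + 131\right) C{\left(x{\left(4 \right)} \right)} = \left(-16 + 131\right) 2 \left(-1\right)^{2} \left(1 - 1\right) = 115 \cdot 2 \cdot 1 \cdot 0 = 115 \cdot 0 = 0$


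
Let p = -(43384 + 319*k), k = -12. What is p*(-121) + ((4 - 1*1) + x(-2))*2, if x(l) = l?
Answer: 4786278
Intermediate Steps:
p = -39556 (p = -319/(1/(-12 + 136)) = -319/(1/124) = -319/1/124 = -319*124 = -39556)
p*(-121) + ((4 - 1*1) + x(-2))*2 = -39556*(-121) + ((4 - 1*1) - 2)*2 = 4786276 + ((4 - 1) - 2)*2 = 4786276 + (3 - 2)*2 = 4786276 + 1*2 = 4786276 + 2 = 4786278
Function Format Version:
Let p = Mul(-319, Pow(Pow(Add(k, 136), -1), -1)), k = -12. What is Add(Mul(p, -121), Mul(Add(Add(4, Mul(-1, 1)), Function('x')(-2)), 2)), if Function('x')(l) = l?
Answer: 4786278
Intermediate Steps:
p = -39556 (p = Mul(-319, Pow(Pow(Add(-12, 136), -1), -1)) = Mul(-319, Pow(Pow(124, -1), -1)) = Mul(-319, Pow(Rational(1, 124), -1)) = Mul(-319, 124) = -39556)
Add(Mul(p, -121), Mul(Add(Add(4, Mul(-1, 1)), Function('x')(-2)), 2)) = Add(Mul(-39556, -121), Mul(Add(Add(4, Mul(-1, 1)), -2), 2)) = Add(4786276, Mul(Add(Add(4, -1), -2), 2)) = Add(4786276, Mul(Add(3, -2), 2)) = Add(4786276, Mul(1, 2)) = Add(4786276, 2) = 4786278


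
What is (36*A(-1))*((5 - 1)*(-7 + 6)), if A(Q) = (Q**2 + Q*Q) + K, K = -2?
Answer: 0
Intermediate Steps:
A(Q) = -2 + 2*Q**2 (A(Q) = (Q**2 + Q*Q) - 2 = (Q**2 + Q**2) - 2 = 2*Q**2 - 2 = -2 + 2*Q**2)
(36*A(-1))*((5 - 1)*(-7 + 6)) = (36*(-2 + 2*(-1)**2))*((5 - 1)*(-7 + 6)) = (36*(-2 + 2*1))*(4*(-1)) = (36*(-2 + 2))*(-4) = (36*0)*(-4) = 0*(-4) = 0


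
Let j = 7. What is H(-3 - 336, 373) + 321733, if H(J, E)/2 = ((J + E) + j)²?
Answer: 325095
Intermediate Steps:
H(J, E) = 2*(7 + E + J)² (H(J, E) = 2*((J + E) + 7)² = 2*((E + J) + 7)² = 2*(7 + E + J)²)
H(-3 - 336, 373) + 321733 = 2*(7 + 373 + (-3 - 336))² + 321733 = 2*(7 + 373 - 339)² + 321733 = 2*41² + 321733 = 2*1681 + 321733 = 3362 + 321733 = 325095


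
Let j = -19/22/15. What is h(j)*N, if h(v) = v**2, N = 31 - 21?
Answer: 361/10890 ≈ 0.033150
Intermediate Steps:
j = -19/330 (j = -19*1/22*(1/15) = -19/22*1/15 = -19/330 ≈ -0.057576)
N = 10
h(j)*N = (-19/330)**2*10 = (361/108900)*10 = 361/10890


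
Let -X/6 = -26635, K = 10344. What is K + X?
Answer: 170154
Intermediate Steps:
X = 159810 (X = -6*(-26635) = 159810)
K + X = 10344 + 159810 = 170154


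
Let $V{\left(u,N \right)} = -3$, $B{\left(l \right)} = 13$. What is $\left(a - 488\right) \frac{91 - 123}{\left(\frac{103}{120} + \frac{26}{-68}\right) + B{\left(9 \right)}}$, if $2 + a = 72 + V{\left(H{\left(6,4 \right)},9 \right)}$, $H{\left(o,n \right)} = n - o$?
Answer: $\frac{27482880}{27491} \approx 999.71$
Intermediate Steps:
$a = 67$ ($a = -2 + \left(72 - 3\right) = -2 + 69 = 67$)
$\left(a - 488\right) \frac{91 - 123}{\left(\frac{103}{120} + \frac{26}{-68}\right) + B{\left(9 \right)}} = \left(67 - 488\right) \frac{91 - 123}{\left(\frac{103}{120} + \frac{26}{-68}\right) + 13} = - 421 \left(- \frac{32}{\left(103 \cdot \frac{1}{120} + 26 \left(- \frac{1}{68}\right)\right) + 13}\right) = - 421 \left(- \frac{32}{\left(\frac{103}{120} - \frac{13}{34}\right) + 13}\right) = - 421 \left(- \frac{32}{\frac{971}{2040} + 13}\right) = - 421 \left(- \frac{32}{\frac{27491}{2040}}\right) = - 421 \left(\left(-32\right) \frac{2040}{27491}\right) = \left(-421\right) \left(- \frac{65280}{27491}\right) = \frac{27482880}{27491}$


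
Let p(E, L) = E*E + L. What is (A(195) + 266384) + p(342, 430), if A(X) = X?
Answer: 383973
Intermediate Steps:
p(E, L) = L + E**2 (p(E, L) = E**2 + L = L + E**2)
(A(195) + 266384) + p(342, 430) = (195 + 266384) + (430 + 342**2) = 266579 + (430 + 116964) = 266579 + 117394 = 383973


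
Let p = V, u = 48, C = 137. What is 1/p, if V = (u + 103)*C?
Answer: 1/20687 ≈ 4.8340e-5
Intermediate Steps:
V = 20687 (V = (48 + 103)*137 = 151*137 = 20687)
p = 20687
1/p = 1/20687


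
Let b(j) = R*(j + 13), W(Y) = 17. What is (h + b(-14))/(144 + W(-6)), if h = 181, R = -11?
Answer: 192/161 ≈ 1.1925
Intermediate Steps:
b(j) = -143 - 11*j (b(j) = -11*(j + 13) = -11*(13 + j) = -143 - 11*j)
(h + b(-14))/(144 + W(-6)) = (181 + (-143 - 11*(-14)))/(144 + 17) = (181 + (-143 + 154))/161 = (181 + 11)*(1/161) = 192*(1/161) = 192/161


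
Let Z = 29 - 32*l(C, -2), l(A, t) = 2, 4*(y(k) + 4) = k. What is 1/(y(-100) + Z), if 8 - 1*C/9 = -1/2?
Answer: -1/64 ≈ -0.015625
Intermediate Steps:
C = 153/2 (C = 72 - (-9)/2 = 72 - 9*(-½) = 72 + 9/2 = 153/2 ≈ 76.500)
y(k) = -4 + k/4
Z = -35 (Z = 29 - 32*2 = 29 - 64 = -35)
1/(y(-100) + Z) = 1/((-4 + (¼)*(-100)) - 35) = 1/((-4 - 25) - 35) = 1/(-29 - 35) = 1/(-64) = -1/64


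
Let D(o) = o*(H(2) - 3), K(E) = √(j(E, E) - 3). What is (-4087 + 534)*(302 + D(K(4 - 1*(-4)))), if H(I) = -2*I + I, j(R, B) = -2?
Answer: -1073006 + 17765*I*√5 ≈ -1.073e+6 + 39724.0*I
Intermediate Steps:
H(I) = -I
K(E) = I*√5 (K(E) = √(-2 - 3) = √(-5) = I*√5)
D(o) = -5*o (D(o) = o*(-1*2 - 3) = o*(-2 - 3) = o*(-5) = -5*o)
(-4087 + 534)*(302 + D(K(4 - 1*(-4)))) = (-4087 + 534)*(302 - 5*I*√5) = -3553*(302 - 5*I*√5) = -1073006 + 17765*I*√5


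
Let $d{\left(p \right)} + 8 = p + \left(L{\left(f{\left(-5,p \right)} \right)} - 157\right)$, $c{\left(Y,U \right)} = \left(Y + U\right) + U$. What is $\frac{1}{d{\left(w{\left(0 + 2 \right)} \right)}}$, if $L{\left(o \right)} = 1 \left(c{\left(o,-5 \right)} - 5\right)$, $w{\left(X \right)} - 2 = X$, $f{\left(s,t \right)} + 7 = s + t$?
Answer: $- \frac{1}{184} \approx -0.0054348$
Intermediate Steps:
$c{\left(Y,U \right)} = Y + 2 U$ ($c{\left(Y,U \right)} = \left(U + Y\right) + U = Y + 2 U$)
$f{\left(s,t \right)} = -7 + s + t$ ($f{\left(s,t \right)} = -7 + \left(s + t\right) = -7 + s + t$)
$w{\left(X \right)} = 2 + X$
$L{\left(o \right)} = -15 + o$ ($L{\left(o \right)} = 1 \left(\left(o + 2 \left(-5\right)\right) - 5\right) = 1 \left(\left(o - 10\right) - 5\right) = 1 \left(\left(-10 + o\right) - 5\right) = 1 \left(-15 + o\right) = -15 + o$)
$d{\left(p \right)} = -192 + 2 p$ ($d{\left(p \right)} = -8 + \left(p - \left(184 - p\right)\right) = -8 + \left(p + \left(\left(-15 + \left(-12 + p\right)\right) - 157\right)\right) = -8 + \left(p + \left(\left(-27 + p\right) - 157\right)\right) = -8 + \left(p + \left(-184 + p\right)\right) = -8 + \left(-184 + 2 p\right) = -192 + 2 p$)
$\frac{1}{d{\left(w{\left(0 + 2 \right)} \right)}} = \frac{1}{-192 + 2 \left(2 + \left(0 + 2\right)\right)} = \frac{1}{-192 + 2 \left(2 + 2\right)} = \frac{1}{-192 + 2 \cdot 4} = \frac{1}{-192 + 8} = \frac{1}{-184} = - \frac{1}{184}$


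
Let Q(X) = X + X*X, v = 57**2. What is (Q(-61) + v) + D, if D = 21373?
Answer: 28282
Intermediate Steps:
v = 3249
Q(X) = X + X**2
(Q(-61) + v) + D = (-61*(1 - 61) + 3249) + 21373 = (-61*(-60) + 3249) + 21373 = (3660 + 3249) + 21373 = 6909 + 21373 = 28282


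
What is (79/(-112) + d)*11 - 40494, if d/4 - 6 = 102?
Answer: -4003973/112 ≈ -35750.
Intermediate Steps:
d = 432 (d = 24 + 4*102 = 24 + 408 = 432)
(79/(-112) + d)*11 - 40494 = (79/(-112) + 432)*11 - 40494 = (79*(-1/112) + 432)*11 - 40494 = (-79/112 + 432)*11 - 40494 = (48305/112)*11 - 40494 = 531355/112 - 40494 = -4003973/112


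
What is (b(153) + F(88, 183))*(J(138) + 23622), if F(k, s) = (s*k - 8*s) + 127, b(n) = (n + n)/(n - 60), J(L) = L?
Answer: 10879205040/31 ≈ 3.5094e+8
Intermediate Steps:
b(n) = 2*n/(-60 + n) (b(n) = (2*n)/(-60 + n) = 2*n/(-60 + n))
F(k, s) = 127 - 8*s + k*s (F(k, s) = (k*s - 8*s) + 127 = (-8*s + k*s) + 127 = 127 - 8*s + k*s)
(b(153) + F(88, 183))*(J(138) + 23622) = (2*153/(-60 + 153) + (127 - 8*183 + 88*183))*(138 + 23622) = (2*153/93 + (127 - 1464 + 16104))*23760 = (2*153*(1/93) + 14767)*23760 = (102/31 + 14767)*23760 = (457879/31)*23760 = 10879205040/31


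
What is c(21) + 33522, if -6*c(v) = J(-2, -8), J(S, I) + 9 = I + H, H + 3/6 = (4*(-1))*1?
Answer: 402307/12 ≈ 33526.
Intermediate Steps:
H = -9/2 (H = -1/2 + (4*(-1))*1 = -1/2 - 4*1 = -1/2 - 4 = -9/2 ≈ -4.5000)
J(S, I) = -27/2 + I (J(S, I) = -9 + (I - 9/2) = -9 + (-9/2 + I) = -27/2 + I)
c(v) = 43/12 (c(v) = -(-27/2 - 8)/6 = -1/6*(-43/2) = 43/12)
c(21) + 33522 = 43/12 + 33522 = 402307/12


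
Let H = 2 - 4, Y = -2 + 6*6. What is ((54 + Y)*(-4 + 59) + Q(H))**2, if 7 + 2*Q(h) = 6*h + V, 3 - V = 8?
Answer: 23309584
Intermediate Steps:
Y = 34 (Y = -2 + 36 = 34)
H = -2
V = -5 (V = 3 - 1*8 = 3 - 8 = -5)
Q(h) = -6 + 3*h (Q(h) = -7/2 + (6*h - 5)/2 = -7/2 + (-5 + 6*h)/2 = -7/2 + (-5/2 + 3*h) = -6 + 3*h)
((54 + Y)*(-4 + 59) + Q(H))**2 = ((54 + 34)*(-4 + 59) + (-6 + 3*(-2)))**2 = (88*55 + (-6 - 6))**2 = (4840 - 12)**2 = 4828**2 = 23309584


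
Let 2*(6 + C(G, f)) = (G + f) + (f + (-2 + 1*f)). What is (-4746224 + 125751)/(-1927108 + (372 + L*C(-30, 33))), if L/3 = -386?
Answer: 4620473/1958581 ≈ 2.3591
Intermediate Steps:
L = -1158 (L = 3*(-386) = -1158)
C(G, f) = -7 + G/2 + 3*f/2 (C(G, f) = -6 + ((G + f) + (f + (-2 + 1*f)))/2 = -6 + ((G + f) + (f + (-2 + f)))/2 = -6 + ((G + f) + (-2 + 2*f))/2 = -6 + (-2 + G + 3*f)/2 = -6 + (-1 + G/2 + 3*f/2) = -7 + G/2 + 3*f/2)
(-4746224 + 125751)/(-1927108 + (372 + L*C(-30, 33))) = (-4746224 + 125751)/(-1927108 + (372 - 1158*(-7 + (½)*(-30) + (3/2)*33))) = -4620473/(-1927108 + (372 - 1158*(-7 - 15 + 99/2))) = -4620473/(-1927108 + (372 - 1158*55/2)) = -4620473/(-1927108 + (372 - 31845)) = -4620473/(-1927108 - 31473) = -4620473/(-1958581) = -4620473*(-1/1958581) = 4620473/1958581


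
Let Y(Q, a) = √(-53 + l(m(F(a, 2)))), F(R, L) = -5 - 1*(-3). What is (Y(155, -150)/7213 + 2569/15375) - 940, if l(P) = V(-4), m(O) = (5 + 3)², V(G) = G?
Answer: -14449931/15375 + I*√57/7213 ≈ -939.83 + 0.0010467*I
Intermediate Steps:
F(R, L) = -2 (F(R, L) = -5 + 3 = -2)
m(O) = 64 (m(O) = 8² = 64)
l(P) = -4
Y(Q, a) = I*√57 (Y(Q, a) = √(-53 - 4) = √(-57) = I*√57)
(Y(155, -150)/7213 + 2569/15375) - 940 = ((I*√57)/7213 + 2569/15375) - 940 = ((I*√57)*(1/7213) + 2569*(1/15375)) - 940 = (I*√57/7213 + 2569/15375) - 940 = (2569/15375 + I*√57/7213) - 940 = -14449931/15375 + I*√57/7213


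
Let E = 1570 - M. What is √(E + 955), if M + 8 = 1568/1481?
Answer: 3*√617051245/1481 ≈ 50.318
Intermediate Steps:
M = -10280/1481 (M = -8 + 1568/1481 = -10280/1481 ≈ -6.9413)
E = 2335450/1481 (E = 1570 - 1*(-10280/1481) = 1570 + 10280/1481 = 2335450/1481 ≈ 1576.9)
√(E + 955) = √(2335450/1481 + 955) = √(3749805/1481) = 3*√617051245/1481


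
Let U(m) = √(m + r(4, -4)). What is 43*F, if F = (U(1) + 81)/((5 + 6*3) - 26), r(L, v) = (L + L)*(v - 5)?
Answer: -1161 - 43*I*√71/3 ≈ -1161.0 - 120.77*I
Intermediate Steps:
r(L, v) = 2*L*(-5 + v) (r(L, v) = (2*L)*(-5 + v) = 2*L*(-5 + v))
U(m) = √(-72 + m) (U(m) = √(m + 2*4*(-5 - 4)) = √(m + 2*4*(-9)) = √(m - 72) = √(-72 + m))
F = -27 - I*√71/3 (F = (√(-72 + 1) + 81)/((5 + 6*3) - 26) = (√(-71) + 81)/((5 + 18) - 26) = (I*√71 + 81)/(23 - 26) = (81 + I*√71)/(-3) = (81 + I*√71)*(-⅓) = -27 - I*√71/3 ≈ -27.0 - 2.8087*I)
43*F = 43*(-27 - I*√71/3) = -1161 - 43*I*√71/3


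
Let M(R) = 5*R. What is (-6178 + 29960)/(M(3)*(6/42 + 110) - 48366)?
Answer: -15134/29727 ≈ -0.50910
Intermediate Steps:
(-6178 + 29960)/(M(3)*(6/42 + 110) - 48366) = (-6178 + 29960)/((5*3)*(6/42 + 110) - 48366) = 23782/(15*(6*(1/42) + 110) - 48366) = 23782/(15*(⅐ + 110) - 48366) = 23782/(15*(771/7) - 48366) = 23782/(11565/7 - 48366) = 23782/(-326997/7) = 23782*(-7/326997) = -15134/29727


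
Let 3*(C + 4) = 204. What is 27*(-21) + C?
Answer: -503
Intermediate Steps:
C = 64 (C = -4 + (⅓)*204 = -4 + 68 = 64)
27*(-21) + C = 27*(-21) + 64 = -567 + 64 = -503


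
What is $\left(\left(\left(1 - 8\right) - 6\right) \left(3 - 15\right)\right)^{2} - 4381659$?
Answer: $-4357323$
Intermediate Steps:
$\left(\left(\left(1 - 8\right) - 6\right) \left(3 - 15\right)\right)^{2} - 4381659 = \left(\left(-7 - 6\right) \left(-12\right)\right)^{2} - 4381659 = \left(\left(-13\right) \left(-12\right)\right)^{2} - 4381659 = 156^{2} - 4381659 = 24336 - 4381659 = -4357323$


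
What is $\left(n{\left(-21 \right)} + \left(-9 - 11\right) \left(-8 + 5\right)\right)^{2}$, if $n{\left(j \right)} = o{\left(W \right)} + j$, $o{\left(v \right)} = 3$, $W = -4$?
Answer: $1764$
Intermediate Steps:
$n{\left(j \right)} = 3 + j$
$\left(n{\left(-21 \right)} + \left(-9 - 11\right) \left(-8 + 5\right)\right)^{2} = \left(\left(3 - 21\right) + \left(-9 - 11\right) \left(-8 + 5\right)\right)^{2} = \left(-18 - -60\right)^{2} = \left(-18 + 60\right)^{2} = 42^{2} = 1764$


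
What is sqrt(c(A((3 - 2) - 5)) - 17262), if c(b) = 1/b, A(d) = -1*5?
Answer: I*sqrt(431555)/5 ≈ 131.39*I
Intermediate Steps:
A(d) = -5
sqrt(c(A((3 - 2) - 5)) - 17262) = sqrt(1/(-5) - 17262) = sqrt(-1/5 - 17262) = sqrt(-86311/5) = I*sqrt(431555)/5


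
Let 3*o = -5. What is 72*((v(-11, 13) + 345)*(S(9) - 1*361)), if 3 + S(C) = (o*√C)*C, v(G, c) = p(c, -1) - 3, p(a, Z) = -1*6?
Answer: -9894528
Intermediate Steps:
o = -5/3 (o = (⅓)*(-5) = -5/3 ≈ -1.6667)
p(a, Z) = -6
v(G, c) = -9 (v(G, c) = -6 - 3 = -9)
S(C) = -3 - 5*C^(3/2)/3 (S(C) = -3 + (-5*√C/3)*C = -3 - 5*C^(3/2)/3)
72*((v(-11, 13) + 345)*(S(9) - 1*361)) = 72*((-9 + 345)*((-3 - 5*9^(3/2)/3) - 1*361)) = 72*(336*((-3 - 5/3*27) - 361)) = 72*(336*((-3 - 45) - 361)) = 72*(336*(-48 - 361)) = 72*(336*(-409)) = 72*(-137424) = -9894528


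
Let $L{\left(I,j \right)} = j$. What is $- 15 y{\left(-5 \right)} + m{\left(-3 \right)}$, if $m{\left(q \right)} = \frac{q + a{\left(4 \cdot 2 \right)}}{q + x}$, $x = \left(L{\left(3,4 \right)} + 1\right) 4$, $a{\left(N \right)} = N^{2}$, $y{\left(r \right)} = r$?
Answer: $\frac{1336}{17} \approx 78.588$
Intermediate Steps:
$x = 20$ ($x = \left(4 + 1\right) 4 = 5 \cdot 4 = 20$)
$m{\left(q \right)} = \frac{64 + q}{20 + q}$ ($m{\left(q \right)} = \frac{q + \left(4 \cdot 2\right)^{2}}{q + 20} = \frac{q + 8^{2}}{20 + q} = \frac{q + 64}{20 + q} = \frac{64 + q}{20 + q}$)
$- 15 y{\left(-5 \right)} + m{\left(-3 \right)} = \left(-15\right) \left(-5\right) + \frac{64 - 3}{20 - 3} = 75 + \frac{1}{17} \cdot 61 = 75 + \frac{61}{17} = \frac{1336}{17}$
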